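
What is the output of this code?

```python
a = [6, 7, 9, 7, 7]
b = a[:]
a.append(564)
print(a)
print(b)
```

Key concept: slice [:] creates copy.
Step by step:
`a = [6, 7, 9, 7, 7]` → a = [6, 7, 9, 7, 7]
`b = a[:]` → b = [6, 7, 9, 7, 7]
`a.append(564)` → a = [6, 7, 9, 7, 7, 564]
`print(a)` → prints [6, 7, 9, 7, 7, 564]
`print(b)` → prints [6, 7, 9, 7, 7]

Answer:
[6, 7, 9, 7, 7, 564]
[6, 7, 9, 7, 7]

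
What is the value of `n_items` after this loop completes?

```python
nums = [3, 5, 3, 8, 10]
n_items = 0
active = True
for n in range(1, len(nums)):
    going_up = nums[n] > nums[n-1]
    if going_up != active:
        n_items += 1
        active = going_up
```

Count direction changes in [3, 5, 3, 8, 10]
`n_items` takes the values: 0 → 1 → 2

Answer: 2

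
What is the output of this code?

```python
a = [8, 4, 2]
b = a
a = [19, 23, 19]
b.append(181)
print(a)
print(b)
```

Key concept: rebinding vs mutation: a is rebound to a new list, b still points at the original.
Step by step:
`a = [8, 4, 2]` → a = [8, 4, 2]
`b = a` → b = [8, 4, 2] (same object as a)
`a = [19, 23, 19]` → a = [19, 23, 19]
`b.append(181)` → b = [8, 4, 2, 181]
`print(a)` → prints [19, 23, 19]
`print(b)` → prints [8, 4, 2, 181]

Answer:
[19, 23, 19]
[8, 4, 2, 181]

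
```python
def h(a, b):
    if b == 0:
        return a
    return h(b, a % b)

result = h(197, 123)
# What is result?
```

h(197, 123) -> h(123, 74) -> h(74, 49) -> h(49, 25) -> h(25, 24) -> h(24, 1) -> h(1, 0) -> 1

Answer: 1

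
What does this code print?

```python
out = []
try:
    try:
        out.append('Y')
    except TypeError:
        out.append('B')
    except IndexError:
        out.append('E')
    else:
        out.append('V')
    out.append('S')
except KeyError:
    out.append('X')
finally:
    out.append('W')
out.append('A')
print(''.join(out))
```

Execution trace: 'Y' (inner try body, no exception) → 'V' (inner else) → 'S' (try body, no exception) → 'W' (finally) → 'A' (after the try/except). Output: YVSWA

Answer: YVSWA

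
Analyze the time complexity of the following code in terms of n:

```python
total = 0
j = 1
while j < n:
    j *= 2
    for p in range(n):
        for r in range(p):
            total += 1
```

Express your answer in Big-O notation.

Each loop level contributes: log n × n × n. Multiplying the contributions gives O(n^2 log n).

Answer: O(n^2 log n)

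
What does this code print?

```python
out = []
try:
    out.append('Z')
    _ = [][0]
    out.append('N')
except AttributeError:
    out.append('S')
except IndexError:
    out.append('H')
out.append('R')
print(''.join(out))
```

Execution trace: 'Z' (try body) → 'H' (except IndexError) → 'R' (after the try/except). Output: ZHR

Answer: ZHR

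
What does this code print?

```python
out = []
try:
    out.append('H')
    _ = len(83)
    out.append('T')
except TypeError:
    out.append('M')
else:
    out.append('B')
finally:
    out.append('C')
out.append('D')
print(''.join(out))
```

Execution trace: 'H' (try body) → 'M' (except TypeError) → 'C' (finally) → 'D' (after the try/except). Output: HMCD

Answer: HMCD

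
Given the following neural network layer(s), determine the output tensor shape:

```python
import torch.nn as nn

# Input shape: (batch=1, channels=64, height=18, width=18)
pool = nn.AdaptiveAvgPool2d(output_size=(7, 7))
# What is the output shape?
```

Input: (1, 64, 18, 18) -> Output: (1, 64, 7, 7)

Answer: (1, 64, 7, 7)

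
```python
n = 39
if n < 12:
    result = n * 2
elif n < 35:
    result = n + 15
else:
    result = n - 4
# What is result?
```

Trace:
`n = 39` → n = 39
`if n < 12: ...` → n < 12 is False, n < 35 is False, take else branch → result = 35
So result = 35

Answer: 35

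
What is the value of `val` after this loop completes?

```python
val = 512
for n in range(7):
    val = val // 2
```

Halve 7 times: 512 // 2^7 = 4
`val` takes the values: 512 → 256 → 128 → 64 → 32 → 16 → 8 → 4

Answer: 4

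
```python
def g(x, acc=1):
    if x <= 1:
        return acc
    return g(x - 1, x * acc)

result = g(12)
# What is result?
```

Accumulator trace (n, acc): (12, 1) -> (11, 12) -> (10, 132) -> (9, 1320) -> (8, 11880) -> (7, 95040) -> (6, 665280) -> (5, 3991680) -> (4, 19958400) -> (3, 79833600) -> (2, 239500800) -> (1, 479001600) -> return 479001600

Answer: 479001600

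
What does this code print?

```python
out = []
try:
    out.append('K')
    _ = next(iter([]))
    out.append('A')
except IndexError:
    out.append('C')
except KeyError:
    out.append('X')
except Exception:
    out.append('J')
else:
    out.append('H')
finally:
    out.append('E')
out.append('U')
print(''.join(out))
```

Execution trace: 'K' (try body) → 'J' (except Exception) → 'E' (finally) → 'U' (after the try/except). Output: KJEU

Answer: KJEU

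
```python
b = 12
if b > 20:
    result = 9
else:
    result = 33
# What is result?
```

Trace:
`b = 12` → b = 12
`if b > 20: ...` → b > 20 is False, take else branch → result = 33
So result = 33

Answer: 33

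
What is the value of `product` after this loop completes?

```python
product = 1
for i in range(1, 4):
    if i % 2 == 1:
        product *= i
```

Product of odd numbers 1 to 3
`product` takes the values: 1 → 3

Answer: 3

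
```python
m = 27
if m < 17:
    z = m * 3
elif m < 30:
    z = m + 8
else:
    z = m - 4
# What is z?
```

Trace:
`m = 27` → m = 27
`if m < 17: ...` → m < 17 is False, m < 30 is True → z = 35
So z = 35

Answer: 35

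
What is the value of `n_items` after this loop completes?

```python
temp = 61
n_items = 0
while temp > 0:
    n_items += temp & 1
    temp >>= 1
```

Count set bits in 61 (binary: 0b111101)
`n_items` takes the values: 0 → 1 → 2 → 3 → 4 → 5

Answer: 5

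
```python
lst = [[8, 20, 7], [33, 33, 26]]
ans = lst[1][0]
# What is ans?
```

Trace:
`lst = [[8, 20, 7], [33, 33, 26]]` → lst = [[8, 20, 7], [33, 33, 26]]
`ans = lst[1][0]` → ans = 33
So ans = 33

Answer: 33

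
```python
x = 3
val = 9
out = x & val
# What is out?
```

Trace:
`x = 3` → x = 3
`val = 9` → val = 9
`out = x & val` → out = 1
So out = 1

Answer: 1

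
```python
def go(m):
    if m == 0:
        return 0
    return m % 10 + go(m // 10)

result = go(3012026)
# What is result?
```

Sum of digits of 3012026: 6 + 2 + 0 + 2 + 1 + 0 + 3 = 14

Answer: 14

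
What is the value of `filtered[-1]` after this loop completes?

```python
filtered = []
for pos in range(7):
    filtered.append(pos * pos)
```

Last element of squares 0 to 6
`filtered` takes the values: [] → [0] → [0, 1] → [0, 1, 4] → [0, 1, 4, 9] → [0, 1, 4, 9, 16] → [0, 1, 4, 9, 16, 25] → [0, 1, 4, 9, 16, 25, 36]
So `filtered[-1]` = 36

Answer: 36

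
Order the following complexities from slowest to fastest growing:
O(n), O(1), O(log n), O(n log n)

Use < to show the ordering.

Ordered by growth rate: O(1) < O(log n) < O(n) < O(n log n)

Answer: O(1) < O(log n) < O(n) < O(n log n)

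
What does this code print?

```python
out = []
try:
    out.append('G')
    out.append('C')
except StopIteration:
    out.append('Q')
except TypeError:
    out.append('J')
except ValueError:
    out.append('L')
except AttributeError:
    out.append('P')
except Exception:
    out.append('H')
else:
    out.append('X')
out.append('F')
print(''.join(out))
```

Execution trace: 'G' (try body) → 'C' (try body, no exception) → 'X' (else) → 'F' (after the try/except). Output: GCXF

Answer: GCXF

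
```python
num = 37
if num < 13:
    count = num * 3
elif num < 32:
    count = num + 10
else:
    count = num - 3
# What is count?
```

Trace:
`num = 37` → num = 37
`if num < 13: ...` → num < 13 is False, num < 32 is False, take else branch → count = 34
So count = 34

Answer: 34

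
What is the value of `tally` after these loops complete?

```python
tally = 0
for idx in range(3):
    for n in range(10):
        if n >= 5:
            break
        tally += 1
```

Inner breaks at 5, outer runs 3 times
`tally` takes the values: 0 → 1 → 2 → 3 → 4 → 5 → 6 → 7 → 8 → 9 → 10 → 11 → 12 → 13 → 14 → 15

Answer: 15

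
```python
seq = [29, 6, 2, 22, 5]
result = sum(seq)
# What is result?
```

Trace:
`seq = [29, 6, 2, 22, 5]` → seq = [29, 6, 2, 22, 5]
`result = sum(seq)` → result = 64
So result = 64

Answer: 64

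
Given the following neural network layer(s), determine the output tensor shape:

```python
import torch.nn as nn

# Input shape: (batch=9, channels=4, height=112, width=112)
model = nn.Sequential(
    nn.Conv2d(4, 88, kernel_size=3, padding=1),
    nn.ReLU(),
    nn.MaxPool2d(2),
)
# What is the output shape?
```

Input: (9, 4, 112, 112) -> after Conv2d: (9, 88, 112, 112) -> after ReLU: (9, 88, 112, 112) -> Output: (9, 88, 56, 56)

Answer: (9, 88, 56, 56)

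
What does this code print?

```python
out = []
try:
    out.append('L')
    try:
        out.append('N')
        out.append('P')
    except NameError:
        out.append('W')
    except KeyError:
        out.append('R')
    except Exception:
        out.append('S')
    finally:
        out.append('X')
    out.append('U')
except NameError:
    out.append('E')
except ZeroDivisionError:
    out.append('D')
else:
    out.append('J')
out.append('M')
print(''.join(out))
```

Execution trace: 'L' (try body) → 'N' (inner try body) → 'P' (inner try body, no exception) → 'X' (inner finally) → 'U' (try body, no exception) → 'J' (else) → 'M' (after the try/except). Output: LNPXUJM

Answer: LNPXUJM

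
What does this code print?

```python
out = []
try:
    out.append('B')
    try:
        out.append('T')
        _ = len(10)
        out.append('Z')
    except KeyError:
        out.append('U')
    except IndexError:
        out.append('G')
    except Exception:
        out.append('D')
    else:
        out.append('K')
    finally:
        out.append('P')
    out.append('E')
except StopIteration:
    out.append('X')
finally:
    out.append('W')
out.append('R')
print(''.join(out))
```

Execution trace: 'B' (try body) → 'T' (inner try body) → 'D' (inner except Exception) → 'P' (inner finally) → 'E' (try body, no exception) → 'W' (finally) → 'R' (after the try/except). Output: BTDPEWR

Answer: BTDPEWR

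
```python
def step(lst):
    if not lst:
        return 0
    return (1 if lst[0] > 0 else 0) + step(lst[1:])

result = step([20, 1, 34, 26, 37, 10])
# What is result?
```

Count of positive elements in [20, 1, 34, 26, 37, 10] = 6

Answer: 6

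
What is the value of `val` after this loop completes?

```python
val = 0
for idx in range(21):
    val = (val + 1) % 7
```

Increment mod 7, 21 times = 0
`val` takes the values: 0 → 1 → 2 → 3 → 4 → 5 → 6 → 0 → 1 → 2 → 3 → 4 → 5 → 6 → 0 → 1 → 2 → 3 → 4 → 5 → 6 → 0

Answer: 0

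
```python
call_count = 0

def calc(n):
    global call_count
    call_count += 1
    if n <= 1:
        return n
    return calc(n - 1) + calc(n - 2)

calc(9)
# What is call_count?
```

Calls(n) = 1 + Calls(n-1) + Calls(n-2); Calls(0)=Calls(1)=1. For n=9 this gives 109.

Answer: 109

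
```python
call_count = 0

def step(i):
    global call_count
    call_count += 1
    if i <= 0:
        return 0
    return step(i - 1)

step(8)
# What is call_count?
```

Linear recursion stepping by 1: 9 calls from i=8 down to ≤0.

Answer: 9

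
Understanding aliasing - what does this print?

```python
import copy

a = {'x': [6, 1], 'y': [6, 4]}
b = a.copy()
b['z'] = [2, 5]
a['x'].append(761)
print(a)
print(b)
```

Key concept: shallow copy of dict with mutable values.
Step by step:
`a = {'x': [6, 1], 'y': [6, 4]}` → a = {'x': [6, 1], 'y': [6, 4]}
`b = a.copy()` → b = {'x': [6, 1], 'y': [6, 4]}
`b['z'] = [2, 5]` → b = {'x': [6, 1], 'y': [6, 4], 'z': [2, 5]}
`a['x'].append(761)` → a = {'x': [6, 1, 761], 'y': [6, 4]}; b = {'x': [6, 1, 761], 'y': [6, 4], 'z': [2, 5]}
`print(a)` → prints {'x': [6, 1, 761], 'y': [6, 4]}
`print(b)` → prints {'x': [6, 1, 761], 'y': [6, 4], 'z': [2, 5]}

Answer:
{'x': [6, 1, 761], 'y': [6, 4]}
{'x': [6, 1, 761], 'y': [6, 4], 'z': [2, 5]}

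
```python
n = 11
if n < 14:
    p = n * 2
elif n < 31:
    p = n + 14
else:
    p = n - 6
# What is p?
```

Trace:
`n = 11` → n = 11
`if n < 14: ...` → n < 14 is True → p = 22
So p = 22

Answer: 22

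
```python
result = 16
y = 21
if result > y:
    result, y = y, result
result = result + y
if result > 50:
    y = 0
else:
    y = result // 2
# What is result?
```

Trace:
`result = 16` → result = 16
`y = 21` → y = 21
`if result > y: ...` → result > y is False → no variable changes
`result = result + y` → result = 37
`if result > 50: ...` → result > 50 is False, take else branch → y = 18
So result = 37

Answer: 37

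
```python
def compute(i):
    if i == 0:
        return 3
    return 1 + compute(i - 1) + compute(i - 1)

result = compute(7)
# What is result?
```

compute(i) = 1 + 2·compute(i-1), compute(0)=3. Closed form: (3+1)·2^7 - 1 = 511.

Answer: 511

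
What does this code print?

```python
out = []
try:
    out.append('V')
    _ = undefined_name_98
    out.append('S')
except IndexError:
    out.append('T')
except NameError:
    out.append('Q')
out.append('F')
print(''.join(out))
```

Execution trace: 'V' (try body) → 'Q' (except NameError) → 'F' (after the try/except). Output: VQF

Answer: VQF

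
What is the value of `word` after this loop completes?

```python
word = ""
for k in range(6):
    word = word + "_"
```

Repeat '_' 6 times
`word` takes the values: "" → "_" → "__" → "___" → "____" → "_____" → "______"

Answer: "______"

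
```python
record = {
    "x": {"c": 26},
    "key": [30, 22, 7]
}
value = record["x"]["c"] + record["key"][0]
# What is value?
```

Trace:
`record = { ...` → record = {'x': {'c': 26}, 'key': [30, 22, 7]}
`value = record["x"]["c"] + record["key"][0]` → value = 56
So value = 56

Answer: 56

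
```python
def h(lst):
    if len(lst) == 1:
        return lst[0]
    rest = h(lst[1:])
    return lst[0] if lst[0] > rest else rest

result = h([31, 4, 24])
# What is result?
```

Recursive max over [31, 4, 24] = 31

Answer: 31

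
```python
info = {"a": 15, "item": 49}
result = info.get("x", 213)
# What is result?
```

Trace:
`info = {"a": 15, "item": 49}` → info = {'a': 15, 'item': 49}
`result = info.get("x", 213)` → result = 213
So result = 213

Answer: 213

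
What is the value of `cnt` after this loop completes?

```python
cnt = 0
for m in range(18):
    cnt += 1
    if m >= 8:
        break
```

Loop breaks when m reaches 8, cnt is 9
`cnt` takes the values: 0 → 1 → 2 → 3 → 4 → 5 → 6 → 7 → 8 → 9

Answer: 9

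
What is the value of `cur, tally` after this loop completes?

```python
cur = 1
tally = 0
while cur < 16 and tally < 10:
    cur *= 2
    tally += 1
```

Double until >= 16 or 10 iterations
`cur, tally` takes the values: (1, 0) → (2, 0) → (2, 1) → (4, 1) → (4, 2) → (8, 2) → (8, 3) → (16, 3) → (16, 4)

Answer: 16, 4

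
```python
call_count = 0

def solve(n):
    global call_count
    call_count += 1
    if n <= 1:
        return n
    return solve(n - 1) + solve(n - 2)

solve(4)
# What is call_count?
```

Calls(n) = 1 + Calls(n-1) + Calls(n-2); Calls(0)=Calls(1)=1. For n=4 this gives 9.

Answer: 9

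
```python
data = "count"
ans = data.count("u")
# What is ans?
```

Trace:
`data = "count"` → data = 'count'
`ans = data.count("u")` → ans = 1
So ans = 1

Answer: 1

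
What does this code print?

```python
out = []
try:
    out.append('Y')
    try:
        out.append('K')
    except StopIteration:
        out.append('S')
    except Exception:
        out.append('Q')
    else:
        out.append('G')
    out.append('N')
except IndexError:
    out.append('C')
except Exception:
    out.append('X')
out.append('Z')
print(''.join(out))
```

Execution trace: 'Y' (try body) → 'K' (inner try body, no exception) → 'G' (inner else) → 'N' (try body, no exception) → 'Z' (after the try/except). Output: YKGNZ

Answer: YKGNZ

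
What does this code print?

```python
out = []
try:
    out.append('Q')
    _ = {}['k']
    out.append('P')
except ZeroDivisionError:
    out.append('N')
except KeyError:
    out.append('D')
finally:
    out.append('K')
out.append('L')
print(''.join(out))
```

Execution trace: 'Q' (try body) → 'D' (except KeyError) → 'K' (finally) → 'L' (after the try/except). Output: QDKL

Answer: QDKL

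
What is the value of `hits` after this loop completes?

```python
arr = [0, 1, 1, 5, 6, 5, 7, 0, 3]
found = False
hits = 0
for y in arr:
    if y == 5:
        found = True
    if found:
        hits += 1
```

Count elements after first 5 in [0, 1, 1, 5, 6, 5, 7, 0, 3]
`hits` takes the values: 0 → 1 → 2 → 3 → 4 → 5 → 6

Answer: 6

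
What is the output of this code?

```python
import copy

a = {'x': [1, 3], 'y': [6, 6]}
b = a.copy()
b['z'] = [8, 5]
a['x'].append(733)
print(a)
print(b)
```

Key concept: shallow copy of dict with mutable values.
Step by step:
`a = {'x': [1, 3], 'y': [6, 6]}` → a = {'x': [1, 3], 'y': [6, 6]}
`b = a.copy()` → b = {'x': [1, 3], 'y': [6, 6]}
`b['z'] = [8, 5]` → b = {'x': [1, 3], 'y': [6, 6], 'z': [8, 5]}
`a['x'].append(733)` → a = {'x': [1, 3, 733], 'y': [6, 6]}; b = {'x': [1, 3, 733], 'y': [6, 6], 'z': [8, 5]}
`print(a)` → prints {'x': [1, 3, 733], 'y': [6, 6]}
`print(b)` → prints {'x': [1, 3, 733], 'y': [6, 6], 'z': [8, 5]}

Answer:
{'x': [1, 3, 733], 'y': [6, 6]}
{'x': [1, 3, 733], 'y': [6, 6], 'z': [8, 5]}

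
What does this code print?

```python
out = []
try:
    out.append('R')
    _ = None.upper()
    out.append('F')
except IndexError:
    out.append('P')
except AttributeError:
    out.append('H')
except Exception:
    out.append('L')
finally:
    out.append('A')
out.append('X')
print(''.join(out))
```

Execution trace: 'R' (try body) → 'H' (except AttributeError) → 'A' (finally) → 'X' (after the try/except). Output: RHAX

Answer: RHAX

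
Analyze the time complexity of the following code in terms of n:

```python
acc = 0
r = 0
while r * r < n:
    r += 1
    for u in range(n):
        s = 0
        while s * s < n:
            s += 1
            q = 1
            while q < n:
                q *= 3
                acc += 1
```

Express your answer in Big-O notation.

Each loop level contributes: √n × n × √n × log n. Multiplying the contributions gives O(n^2 log n).

Answer: O(n^2 log n)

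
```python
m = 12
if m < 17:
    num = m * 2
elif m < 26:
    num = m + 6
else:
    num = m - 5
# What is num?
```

Trace:
`m = 12` → m = 12
`if m < 17: ...` → m < 17 is True → num = 24
So num = 24

Answer: 24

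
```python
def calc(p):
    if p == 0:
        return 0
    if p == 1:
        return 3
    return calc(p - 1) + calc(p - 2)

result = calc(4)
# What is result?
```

Build up from base cases: calc(0)=0, calc(1)=3, calc(2)=3, calc(3)=6, calc(4)=9

Answer: 9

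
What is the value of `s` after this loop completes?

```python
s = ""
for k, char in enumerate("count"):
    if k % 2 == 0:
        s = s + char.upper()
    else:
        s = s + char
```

Uppercase even positions in 'count'
`s` takes the values: "" → "C" → "Co" → "CoU" → "CoUn" → "CoUnT"

Answer: "CoUnT"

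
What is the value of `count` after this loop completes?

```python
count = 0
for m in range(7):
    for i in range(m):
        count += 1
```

Triangle number: 0+1+2+...+6
`count` takes the values: 0 → 1 → 2 → 3 → 4 → 5 → 6 → 7 → 8 → 9 → 10 → 11 → 12 → 13 → 14 → 15 → 16 → 17 → 18 → 19 → 20 → 21

Answer: 21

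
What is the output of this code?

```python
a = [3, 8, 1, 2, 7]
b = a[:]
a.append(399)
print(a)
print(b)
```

Key concept: slice [:] creates copy.
Step by step:
`a = [3, 8, 1, 2, 7]` → a = [3, 8, 1, 2, 7]
`b = a[:]` → b = [3, 8, 1, 2, 7]
`a.append(399)` → a = [3, 8, 1, 2, 7, 399]
`print(a)` → prints [3, 8, 1, 2, 7, 399]
`print(b)` → prints [3, 8, 1, 2, 7]

Answer:
[3, 8, 1, 2, 7, 399]
[3, 8, 1, 2, 7]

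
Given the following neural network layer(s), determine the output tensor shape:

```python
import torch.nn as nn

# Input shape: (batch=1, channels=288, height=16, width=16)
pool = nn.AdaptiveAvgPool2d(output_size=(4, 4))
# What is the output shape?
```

Input: (1, 288, 16, 16) -> Output: (1, 288, 4, 4)

Answer: (1, 288, 4, 4)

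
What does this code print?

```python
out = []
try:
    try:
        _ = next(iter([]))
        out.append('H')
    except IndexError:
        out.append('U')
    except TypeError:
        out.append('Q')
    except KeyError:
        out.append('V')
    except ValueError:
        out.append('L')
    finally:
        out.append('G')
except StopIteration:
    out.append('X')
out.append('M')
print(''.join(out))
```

Execution trace: 'G' (finally) → 'X' (outer except StopIteration) → 'M' (after the try/except). Output: GXM

Answer: GXM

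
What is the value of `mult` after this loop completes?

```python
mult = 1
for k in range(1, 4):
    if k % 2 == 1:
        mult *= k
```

Product of odd numbers 1 to 3
`mult` takes the values: 1 → 3

Answer: 3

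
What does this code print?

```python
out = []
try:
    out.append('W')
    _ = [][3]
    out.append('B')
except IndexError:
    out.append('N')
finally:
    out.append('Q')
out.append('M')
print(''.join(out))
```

Execution trace: 'W' (try body) → 'N' (except IndexError) → 'Q' (finally) → 'M' (after the try/except). Output: WNQM

Answer: WNQM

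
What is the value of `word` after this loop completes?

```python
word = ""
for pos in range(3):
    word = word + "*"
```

Repeat '*' 3 times
`word` takes the values: "" → "*" → "**" → "***"

Answer: "***"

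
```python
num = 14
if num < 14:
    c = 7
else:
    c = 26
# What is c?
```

Trace:
`num = 14` → num = 14
`if num < 14: ...` → num < 14 is False, take else branch → c = 26
So c = 26

Answer: 26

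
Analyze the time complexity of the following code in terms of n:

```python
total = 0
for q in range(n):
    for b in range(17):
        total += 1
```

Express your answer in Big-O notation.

Each loop level contributes: n × 1. Multiplying the contributions gives O(n).

Answer: O(n)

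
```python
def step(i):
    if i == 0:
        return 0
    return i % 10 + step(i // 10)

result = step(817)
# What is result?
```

Sum of digits of 817: 7 + 1 + 8 = 16

Answer: 16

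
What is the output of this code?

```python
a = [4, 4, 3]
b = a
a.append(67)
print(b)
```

Key concept: basic list aliasing.
Step by step:
`a = [4, 4, 3]` → a = [4, 4, 3]
`b = a` → b = [4, 4, 3] (same object as a)
`a.append(67)` → a = [4, 4, 3, 67] (same object as b); b = [4, 4, 3, 67] (same object as a)
`print(b)` → prints [4, 4, 3, 67]

Answer: [4, 4, 3, 67]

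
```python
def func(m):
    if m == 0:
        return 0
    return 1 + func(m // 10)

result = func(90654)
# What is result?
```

Count of digits of 90654: 5

Answer: 5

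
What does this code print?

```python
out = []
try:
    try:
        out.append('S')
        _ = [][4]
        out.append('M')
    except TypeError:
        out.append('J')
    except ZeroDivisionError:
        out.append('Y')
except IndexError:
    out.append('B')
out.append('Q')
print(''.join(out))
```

Execution trace: 'S' (try body) → 'B' (outer except IndexError) → 'Q' (after the try/except). Output: SBQ

Answer: SBQ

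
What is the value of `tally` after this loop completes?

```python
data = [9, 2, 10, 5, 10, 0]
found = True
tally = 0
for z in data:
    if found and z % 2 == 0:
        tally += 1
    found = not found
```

Count even values at even positions
`tally` takes the values: 0 → 1 → 2

Answer: 2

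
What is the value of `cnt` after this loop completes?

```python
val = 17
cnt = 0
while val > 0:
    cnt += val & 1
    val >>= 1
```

Count set bits in 17 (binary: 0b10001)
`cnt` takes the values: 0 → 1 → 2

Answer: 2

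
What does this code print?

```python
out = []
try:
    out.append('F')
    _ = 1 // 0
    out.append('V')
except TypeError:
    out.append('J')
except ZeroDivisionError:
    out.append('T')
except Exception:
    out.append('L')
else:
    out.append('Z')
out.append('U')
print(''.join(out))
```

Execution trace: 'F' (try body) → 'T' (except ZeroDivisionError) → 'U' (after the try/except). Output: FTU

Answer: FTU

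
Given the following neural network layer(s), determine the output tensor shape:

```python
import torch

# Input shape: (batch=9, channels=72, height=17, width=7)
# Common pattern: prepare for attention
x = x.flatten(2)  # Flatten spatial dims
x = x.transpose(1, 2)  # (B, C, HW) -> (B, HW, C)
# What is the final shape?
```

Input: (9, 72, 17, 7) -> after flatten(2): (9, 72, 119) -> Output: (9, 119, 72)

Answer: (9, 119, 72)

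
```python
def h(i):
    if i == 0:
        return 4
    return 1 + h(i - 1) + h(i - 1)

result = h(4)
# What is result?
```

h(i) = 1 + 2·h(i-1), h(0)=4. Closed form: (4+1)·2^4 - 1 = 79.

Answer: 79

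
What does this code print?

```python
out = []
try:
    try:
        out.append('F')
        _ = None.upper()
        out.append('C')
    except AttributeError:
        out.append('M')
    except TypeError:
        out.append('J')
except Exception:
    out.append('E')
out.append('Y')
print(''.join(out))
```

Execution trace: 'F' (inner try body) → 'M' (inner except AttributeError) → 'Y' (after the try/except). Output: FMY

Answer: FMY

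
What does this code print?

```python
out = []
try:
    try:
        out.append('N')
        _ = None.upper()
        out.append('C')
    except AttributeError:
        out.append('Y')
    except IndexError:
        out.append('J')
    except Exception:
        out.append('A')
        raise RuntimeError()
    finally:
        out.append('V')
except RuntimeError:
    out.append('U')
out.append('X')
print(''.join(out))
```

Execution trace: 'N' (inner try body) → 'Y' (inner except AttributeError) → 'V' (inner finally) → 'X' (after the try/except). Output: NYVX

Answer: NYVX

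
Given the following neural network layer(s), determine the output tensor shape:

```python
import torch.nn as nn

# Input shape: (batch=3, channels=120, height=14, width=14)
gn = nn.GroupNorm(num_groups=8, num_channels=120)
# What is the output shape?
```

Input: (3, 120, 14, 14) -> Output: (3, 120, 14, 14)

Answer: (3, 120, 14, 14)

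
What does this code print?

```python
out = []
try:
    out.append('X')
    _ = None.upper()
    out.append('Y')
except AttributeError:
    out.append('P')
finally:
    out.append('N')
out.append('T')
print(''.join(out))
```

Execution trace: 'X' (try body) → 'P' (except AttributeError) → 'N' (finally) → 'T' (after the try/except). Output: XPNT

Answer: XPNT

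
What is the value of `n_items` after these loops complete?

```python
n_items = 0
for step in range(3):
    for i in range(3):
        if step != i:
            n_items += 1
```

3² - 3 (exclude diagonal)
`n_items` takes the values: 0 → 1 → 2 → 3 → 4 → 5 → 6

Answer: 6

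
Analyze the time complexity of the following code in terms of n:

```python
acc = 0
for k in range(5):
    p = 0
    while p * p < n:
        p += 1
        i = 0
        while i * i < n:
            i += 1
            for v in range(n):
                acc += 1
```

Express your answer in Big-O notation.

Each loop level contributes: 1 × √n × √n × n. Multiplying the contributions gives O(n^2).

Answer: O(n^2)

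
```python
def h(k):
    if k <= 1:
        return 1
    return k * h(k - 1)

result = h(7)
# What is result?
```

h(7) = 7 * 6 * 5 * 4 * 3 * 2 * 1 = 5040

Answer: 5040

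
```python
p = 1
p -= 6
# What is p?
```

Trace:
`p = 1` → p = 1
`p -= 6` → p = -5
So p = -5

Answer: -5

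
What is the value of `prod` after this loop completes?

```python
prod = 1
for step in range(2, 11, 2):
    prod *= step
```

Product of even numbers 2 to 10
`prod` takes the values: 1 → 2 → 8 → 48 → 384 → 3840

Answer: 3840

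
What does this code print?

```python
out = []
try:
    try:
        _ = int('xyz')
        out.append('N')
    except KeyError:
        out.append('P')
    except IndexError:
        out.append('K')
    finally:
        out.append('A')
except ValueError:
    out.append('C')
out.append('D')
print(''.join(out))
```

Execution trace: 'A' (finally) → 'C' (outer except ValueError) → 'D' (after the try/except). Output: ACD

Answer: ACD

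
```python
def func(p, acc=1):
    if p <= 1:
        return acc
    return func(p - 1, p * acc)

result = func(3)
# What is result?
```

Accumulator trace (n, acc): (3, 1) -> (2, 3) -> (1, 6) -> return 6

Answer: 6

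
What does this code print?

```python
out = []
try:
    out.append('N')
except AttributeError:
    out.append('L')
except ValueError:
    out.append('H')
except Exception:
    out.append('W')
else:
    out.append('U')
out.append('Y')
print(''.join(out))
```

Execution trace: 'N' (try body, no exception) → 'U' (else) → 'Y' (after the try/except). Output: NUY

Answer: NUY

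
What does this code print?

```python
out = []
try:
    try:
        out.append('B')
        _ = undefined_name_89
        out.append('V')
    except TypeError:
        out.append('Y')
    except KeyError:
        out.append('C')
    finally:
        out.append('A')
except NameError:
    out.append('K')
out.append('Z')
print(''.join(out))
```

Execution trace: 'B' (try body) → 'A' (finally) → 'K' (outer except NameError) → 'Z' (after the try/except). Output: BAKZ

Answer: BAKZ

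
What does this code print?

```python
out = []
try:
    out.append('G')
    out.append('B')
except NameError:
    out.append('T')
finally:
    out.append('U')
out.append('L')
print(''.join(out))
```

Execution trace: 'G' (try body) → 'B' (try body, no exception) → 'U' (finally) → 'L' (after the try/except). Output: GBUL

Answer: GBUL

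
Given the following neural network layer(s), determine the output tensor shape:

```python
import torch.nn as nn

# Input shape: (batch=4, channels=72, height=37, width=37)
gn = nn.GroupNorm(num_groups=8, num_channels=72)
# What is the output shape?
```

Input: (4, 72, 37, 37) -> Output: (4, 72, 37, 37)

Answer: (4, 72, 37, 37)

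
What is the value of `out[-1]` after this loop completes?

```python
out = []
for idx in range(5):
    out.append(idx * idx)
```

Last element of squares 0 to 4
`out` takes the values: [] → [0] → [0, 1] → [0, 1, 4] → [0, 1, 4, 9] → [0, 1, 4, 9, 16]
So `out[-1]` = 16

Answer: 16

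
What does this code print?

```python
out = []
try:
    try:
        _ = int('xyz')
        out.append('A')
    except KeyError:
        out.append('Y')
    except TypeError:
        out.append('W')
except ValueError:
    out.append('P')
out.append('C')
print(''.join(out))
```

Execution trace: 'P' (outer except ValueError) → 'C' (after the try/except). Output: PC

Answer: PC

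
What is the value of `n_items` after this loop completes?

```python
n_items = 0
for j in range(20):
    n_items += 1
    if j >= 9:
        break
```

Loop breaks when j reaches 9, n_items is 10
`n_items` takes the values: 0 → 1 → 2 → 3 → 4 → 5 → 6 → 7 → 8 → 9 → 10

Answer: 10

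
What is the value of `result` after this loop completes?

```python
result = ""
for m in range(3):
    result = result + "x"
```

Repeat 'x' 3 times
`result` takes the values: "" → "x" → "xx" → "xxx"

Answer: "xxx"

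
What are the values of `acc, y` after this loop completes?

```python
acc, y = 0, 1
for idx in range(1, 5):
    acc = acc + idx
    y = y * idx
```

Sum and factorial of 1 to 4
`acc, y` takes the values: (0, 1) → (1, 1) → (3, 1) → (3, 2) → (6, 2) → (6, 6) → (10, 6) → (10, 24)

Answer: 10, 24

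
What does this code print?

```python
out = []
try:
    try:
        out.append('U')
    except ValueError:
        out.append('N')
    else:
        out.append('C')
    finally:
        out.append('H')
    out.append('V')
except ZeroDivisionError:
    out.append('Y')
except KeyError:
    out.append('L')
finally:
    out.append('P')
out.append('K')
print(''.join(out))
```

Execution trace: 'U' (inner try body, no exception) → 'C' (inner else) → 'H' (inner finally) → 'V' (try body, no exception) → 'P' (finally) → 'K' (after the try/except). Output: UCHVPK

Answer: UCHVPK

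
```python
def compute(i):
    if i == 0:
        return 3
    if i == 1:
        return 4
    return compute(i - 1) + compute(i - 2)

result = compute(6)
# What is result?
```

Build up from base cases: compute(0)=3, compute(1)=4, compute(2)=7, compute(3)=11, compute(4)=18, compute(5)=29, compute(6)=47

Answer: 47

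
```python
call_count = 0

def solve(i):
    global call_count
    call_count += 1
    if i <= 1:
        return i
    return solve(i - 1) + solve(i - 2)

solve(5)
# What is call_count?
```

Calls(i) = 1 + Calls(i-1) + Calls(i-2); Calls(0)=Calls(1)=1. For i=5 this gives 15.

Answer: 15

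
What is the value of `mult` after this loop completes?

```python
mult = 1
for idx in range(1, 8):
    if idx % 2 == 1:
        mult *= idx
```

Product of odd numbers 1 to 7
`mult` takes the values: 1 → 3 → 15 → 105

Answer: 105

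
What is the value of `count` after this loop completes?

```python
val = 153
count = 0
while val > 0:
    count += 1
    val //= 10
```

Count digits by repeated division by 10
`count` takes the values: 0 → 1 → 2 → 3

Answer: 3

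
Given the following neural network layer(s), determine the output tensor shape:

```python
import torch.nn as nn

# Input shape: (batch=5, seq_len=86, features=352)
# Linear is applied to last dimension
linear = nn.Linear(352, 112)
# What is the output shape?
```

Input: (5, 86, 352) -> Output: (5, 86, 112)

Answer: (5, 86, 112)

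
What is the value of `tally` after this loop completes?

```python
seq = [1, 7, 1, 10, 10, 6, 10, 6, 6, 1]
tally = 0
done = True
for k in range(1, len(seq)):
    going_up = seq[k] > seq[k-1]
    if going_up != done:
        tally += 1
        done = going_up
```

Count direction changes in [1, 7, 1, 10, 10, 6, 10, 6, 6, 1]
`tally` takes the values: 0 → 1 → 2 → 3 → 4 → 5

Answer: 5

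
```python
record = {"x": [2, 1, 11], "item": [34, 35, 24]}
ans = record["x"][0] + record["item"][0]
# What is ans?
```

Trace:
`record = {"x": [2, 1, 11], "item": [34, 35, 24]}` → record = {'x': [2, 1, 11], 'item': [34, 35, 24]}
`ans = record["x"][0] + record["item"][0]` → ans = 36
So ans = 36

Answer: 36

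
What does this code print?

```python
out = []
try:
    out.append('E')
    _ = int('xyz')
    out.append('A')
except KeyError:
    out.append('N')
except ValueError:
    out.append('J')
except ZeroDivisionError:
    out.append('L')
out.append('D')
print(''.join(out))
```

Execution trace: 'E' (try body) → 'J' (except ValueError) → 'D' (after the try/except). Output: EJD

Answer: EJD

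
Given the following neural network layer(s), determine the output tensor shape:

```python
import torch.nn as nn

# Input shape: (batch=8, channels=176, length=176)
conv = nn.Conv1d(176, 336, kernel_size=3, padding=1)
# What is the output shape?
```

Input: (8, 176, 176) -> Output: (8, 336, 176)

Answer: (8, 336, 176)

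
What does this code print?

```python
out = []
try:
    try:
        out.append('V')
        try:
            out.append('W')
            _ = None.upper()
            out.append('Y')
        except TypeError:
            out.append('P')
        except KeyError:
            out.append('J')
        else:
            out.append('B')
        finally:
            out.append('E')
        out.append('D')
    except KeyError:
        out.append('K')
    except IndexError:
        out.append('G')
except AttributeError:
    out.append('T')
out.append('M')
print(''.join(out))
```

Execution trace: 'V' (try body) → 'W' (inner try body) → 'E' (inner finally) → 'T' (outer except AttributeError) → 'M' (after the try/except). Output: VWETM

Answer: VWETM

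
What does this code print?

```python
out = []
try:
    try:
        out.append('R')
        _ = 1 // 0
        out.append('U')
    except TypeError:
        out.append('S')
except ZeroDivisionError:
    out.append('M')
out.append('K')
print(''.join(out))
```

Execution trace: 'R' (try body) → 'M' (outer except ZeroDivisionError) → 'K' (after the try/except). Output: RMK

Answer: RMK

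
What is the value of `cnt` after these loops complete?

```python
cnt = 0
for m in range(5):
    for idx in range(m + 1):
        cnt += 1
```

Triangle: 1 + 2 + ... + 5
`cnt` takes the values: 0 → 1 → 2 → 3 → 4 → 5 → 6 → 7 → 8 → 9 → 10 → 11 → 12 → 13 → 14 → 15

Answer: 15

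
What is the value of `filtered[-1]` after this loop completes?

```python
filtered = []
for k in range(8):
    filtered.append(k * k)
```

Last element of squares 0 to 7
`filtered` takes the values: [] → [0] → [0, 1] → [0, 1, 4] → [0, 1, 4, 9] → [0, 1, 4, 9, 16] → [0, 1, 4, 9, 16, 25] → [0, 1, 4, 9, 16, 25, 36] → [0, 1, 4, 9, 16, 25, 36, 49]
So `filtered[-1]` = 49

Answer: 49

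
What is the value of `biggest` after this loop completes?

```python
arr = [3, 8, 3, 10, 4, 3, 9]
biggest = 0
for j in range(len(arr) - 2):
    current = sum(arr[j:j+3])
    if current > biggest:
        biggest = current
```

Max sum of 3-element window in [3, 8, 3, 10, 4, 3, 9]
`biggest` takes the values: 0 → 14 → 21

Answer: 21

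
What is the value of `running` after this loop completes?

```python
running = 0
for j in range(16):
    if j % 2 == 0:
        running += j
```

Sum of even numbers 0 to 15
`running` takes the values: 0 → 2 → 6 → 12 → 20 → 30 → 42 → 56

Answer: 56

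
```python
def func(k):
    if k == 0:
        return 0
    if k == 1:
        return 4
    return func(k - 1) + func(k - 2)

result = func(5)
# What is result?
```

Build up from base cases: func(0)=0, func(1)=4, func(2)=4, func(3)=8, func(4)=12, func(5)=20

Answer: 20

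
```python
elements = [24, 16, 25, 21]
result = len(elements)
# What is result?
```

Trace:
`elements = [24, 16, 25, 21]` → elements = [24, 16, 25, 21]
`result = len(elements)` → result = 4
So result = 4

Answer: 4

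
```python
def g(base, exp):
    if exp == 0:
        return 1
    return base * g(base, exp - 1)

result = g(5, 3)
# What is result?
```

g(5, 3) = 5 * 5 * 5 = 125

Answer: 125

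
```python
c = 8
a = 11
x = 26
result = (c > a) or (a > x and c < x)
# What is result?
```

Trace:
`c = 8` → c = 8
`a = 11` → a = 11
`x = 26` → x = 26
`result = (c > a) or (a > x and c < x)` → result = False
So result = False

Answer: False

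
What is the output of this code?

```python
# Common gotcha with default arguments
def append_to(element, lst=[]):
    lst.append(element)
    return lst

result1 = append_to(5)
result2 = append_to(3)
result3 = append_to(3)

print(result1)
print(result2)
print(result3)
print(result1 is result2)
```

Key concept: mutable default argument gotcha.
Step by step:
`result1 = append_to(5)` → result1 = [5]
`result2 = append_to(3)` → result1 = [5, 3] (same object as result2); result2 = [5, 3] (same object as result1)
`result3 = append_to(3)` → result1 = [5, 3, 3] (same object as result2, result3); result2 = [5, 3, 3] (same object as result1, result3); result3 = [5, 3, 3] (same object as result1, result2)
`print(result1)` → prints [5, 3, 3]
`print(result2)` → prints [5, 3, 3]
`print(result3)` → prints [5, 3, 3]
`print(result1 is result2)` → prints True

Answer:
[5, 3, 3]
[5, 3, 3]
[5, 3, 3]
True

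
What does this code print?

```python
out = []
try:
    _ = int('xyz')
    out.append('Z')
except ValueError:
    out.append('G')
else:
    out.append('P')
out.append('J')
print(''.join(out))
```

Execution trace: 'G' (except ValueError) → 'J' (after the try/except). Output: GJ

Answer: GJ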